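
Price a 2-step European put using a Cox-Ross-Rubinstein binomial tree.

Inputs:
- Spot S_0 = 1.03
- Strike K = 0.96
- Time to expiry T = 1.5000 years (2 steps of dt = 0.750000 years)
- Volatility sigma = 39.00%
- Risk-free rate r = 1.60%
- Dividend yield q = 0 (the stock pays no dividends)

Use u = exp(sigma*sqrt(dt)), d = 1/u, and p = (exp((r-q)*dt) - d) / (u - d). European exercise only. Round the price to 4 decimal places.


dt = T/N = 0.750000
u = exp(sigma*sqrt(dt)) = 1.401790; d = 1/u = 0.713374
p = (exp((r-q)*dt) - d) / (u - d) = 0.433892
Discount per step: exp(-r*dt) = 0.988072
Stock lattice S(k, i) with i counting down-moves:
  k=0: S(0,0) = 1.0300
  k=1: S(1,0) = 1.4438; S(1,1) = 0.7348
  k=2: S(2,0) = 2.0240; S(2,1) = 1.0300; S(2,2) = 0.5242
Terminal payoffs V(N, i) = max(K - S_T, 0):
  V(2,0) = 0.000000; V(2,1) = 0.000000; V(2,2) = 0.435831
Backward induction: V(k, i) = exp(-r*dt) * [p * V(k+1, i) + (1-p) * V(k+1, i+1)].
  V(1,0) = exp(-r*dt) * [p*0.000000 + (1-p)*0.000000] = 0.000000
  V(1,1) = exp(-r*dt) * [p*0.000000 + (1-p)*0.435831] = 0.243784
  V(0,0) = exp(-r*dt) * [p*0.000000 + (1-p)*0.243784] = 0.136362

Answer: Price = V(0,0) = 0.1364


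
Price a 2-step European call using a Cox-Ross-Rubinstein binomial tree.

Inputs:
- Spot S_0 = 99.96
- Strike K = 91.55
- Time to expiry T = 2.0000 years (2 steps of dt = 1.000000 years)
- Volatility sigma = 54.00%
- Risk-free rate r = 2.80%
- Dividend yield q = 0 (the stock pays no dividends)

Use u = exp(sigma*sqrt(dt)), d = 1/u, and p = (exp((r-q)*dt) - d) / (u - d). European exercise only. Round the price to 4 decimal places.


Answer: Price = V(0,0) = 33.4480

Derivation:
dt = T/N = 1.000000
u = exp(sigma*sqrt(dt)) = 1.716007; d = 1/u = 0.582748
p = (exp((r-q)*dt) - d) / (u - d) = 0.393244
Discount per step: exp(-r*dt) = 0.972388
Stock lattice S(k, i) with i counting down-moves:
  k=0: S(0,0) = 99.9600
  k=1: S(1,0) = 171.5320; S(1,1) = 58.2515
  k=2: S(2,0) = 294.3502; S(2,1) = 99.9600; S(2,2) = 33.9460
Terminal payoffs V(N, i) = max(S_T - K, 0):
  V(2,0) = 202.800168; V(2,1) = 8.410000; V(2,2) = 0.000000
Backward induction: V(k, i) = exp(-r*dt) * [p * V(k+1, i) + (1-p) * V(k+1, i+1)].
  V(1,0) = exp(-r*dt) * [p*202.800168 + (1-p)*8.410000] = 82.509891
  V(1,1) = exp(-r*dt) * [p*8.410000 + (1-p)*0.000000] = 3.215867
  V(0,0) = exp(-r*dt) * [p*82.509891 + (1-p)*3.215867] = 33.448007


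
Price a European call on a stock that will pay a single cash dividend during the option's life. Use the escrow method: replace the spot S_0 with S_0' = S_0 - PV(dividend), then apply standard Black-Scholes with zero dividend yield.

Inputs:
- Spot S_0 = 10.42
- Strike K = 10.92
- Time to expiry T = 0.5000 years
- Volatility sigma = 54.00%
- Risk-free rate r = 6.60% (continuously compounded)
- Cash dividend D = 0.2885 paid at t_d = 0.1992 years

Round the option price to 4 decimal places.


PV(D) = D * exp(-r * t_d) = 0.2885 * 0.98693885 = 0.28473186
S_0' = S_0 - PV(D) = 10.4200 - 0.28473186 = 10.13526814
d1 = (ln(S_0'/K) + (r + sigma^2/2)*T) / (sigma*sqrt(T)) = 0.08203818
d2 = d1 - sigma*sqrt(T) = -0.29979948
exp(-rT) = 0.96753856
N(d1) = 0.53269182; N(d2) = 0.38216505
C = S_0' * N(d1) - K * exp(-rT) * N(d2) = 10.13526814 * 0.53269182 - 10.9200 * 0.96753856 * 0.38216505 = 1.3612

Answer: Price = 1.3612


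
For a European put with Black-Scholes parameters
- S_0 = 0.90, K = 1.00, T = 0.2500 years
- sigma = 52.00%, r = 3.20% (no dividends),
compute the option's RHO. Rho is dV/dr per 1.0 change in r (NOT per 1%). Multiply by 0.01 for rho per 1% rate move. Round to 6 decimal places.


Answer: Rho = -0.171878

Derivation:
d1 = -0.2444635218; d2 = -0.5044635218
phi(d1) = 0.3871977479; exp(-qT) = 1.0000000000; exp(-rT) = 0.9920319148
N(-d2) = 0.6930321551
Rho = -K*T*exp(-rT)*N(-d2) = -1.0000 * 0.2500 * 0.9920319148 * 0.6930321551 = -0.171878


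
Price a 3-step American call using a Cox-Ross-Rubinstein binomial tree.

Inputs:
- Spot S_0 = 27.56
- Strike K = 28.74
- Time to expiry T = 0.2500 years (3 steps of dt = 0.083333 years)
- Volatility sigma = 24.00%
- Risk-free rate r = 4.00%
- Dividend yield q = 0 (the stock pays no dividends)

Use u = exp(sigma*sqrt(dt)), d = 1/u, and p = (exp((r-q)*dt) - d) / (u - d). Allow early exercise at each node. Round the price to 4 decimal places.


dt = T/N = 0.083333
u = exp(sigma*sqrt(dt)) = 1.071738; d = 1/u = 0.933063
p = (exp((r-q)*dt) - d) / (u - d) = 0.506764
Discount per step: exp(-r*dt) = 0.996672
Stock lattice S(k, i) with i counting down-moves:
  k=0: S(0,0) = 27.5600
  k=1: S(1,0) = 29.5371; S(1,1) = 25.7152
  k=2: S(2,0) = 31.6561; S(2,1) = 27.5600; S(2,2) = 23.9939
  k=3: S(3,0) = 33.9270; S(3,1) = 29.5371; S(3,2) = 25.7152; S(3,3) = 22.3879
Terminal payoffs V(N, i) = max(S_T - K, 0):
  V(3,0) = 5.187013; V(3,1) = 0.797111; V(3,2) = 0.000000; V(3,3) = 0.000000
Backward induction: V(k, i) = exp(-r*dt) * [p * V(k+1, i) + (1-p) * V(k+1, i+1)]; then take max(V_cont, immediate exercise) for American.
  V(2,0) = exp(-r*dt) * [p*5.187013 + (1-p)*0.797111] = 3.011698; exercise = 2.916057; V(2,0) = max -> 3.011698
  V(2,1) = exp(-r*dt) * [p*0.797111 + (1-p)*0.000000] = 0.402603; exercise = 0.000000; V(2,1) = max -> 0.402603
  V(2,2) = exp(-r*dt) * [p*0.000000 + (1-p)*0.000000] = 0.000000; exercise = 0.000000; V(2,2) = max -> 0.000000
  V(1,0) = exp(-r*dt) * [p*3.011698 + (1-p)*0.402603] = 1.719057; exercise = 0.797111; V(1,0) = max -> 1.719057
  V(1,1) = exp(-r*dt) * [p*0.402603 + (1-p)*0.000000] = 0.203345; exercise = 0.000000; V(1,1) = max -> 0.203345
  V(0,0) = exp(-r*dt) * [p*1.719057 + (1-p)*0.203345] = 0.968220; exercise = 0.000000; V(0,0) = max -> 0.968220

Answer: Price = V(0,0) = 0.9682


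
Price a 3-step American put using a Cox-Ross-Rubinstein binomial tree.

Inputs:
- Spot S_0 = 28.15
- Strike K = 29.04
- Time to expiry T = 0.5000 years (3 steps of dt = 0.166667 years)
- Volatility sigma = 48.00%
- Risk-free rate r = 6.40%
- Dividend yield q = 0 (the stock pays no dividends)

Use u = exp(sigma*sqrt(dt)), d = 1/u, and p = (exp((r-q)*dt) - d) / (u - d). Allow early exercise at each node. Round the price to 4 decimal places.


Answer: Price = V(0,0) = 4.1558

Derivation:
dt = T/N = 0.166667
u = exp(sigma*sqrt(dt)) = 1.216477; d = 1/u = 0.822046
p = (exp((r-q)*dt) - d) / (u - d) = 0.478354
Discount per step: exp(-r*dt) = 0.989390
Stock lattice S(k, i) with i counting down-moves:
  k=0: S(0,0) = 28.1500
  k=1: S(1,0) = 34.2438; S(1,1) = 23.1406
  k=2: S(2,0) = 41.6568; S(2,1) = 28.1500; S(2,2) = 19.0226
  k=3: S(3,0) = 50.6746; S(3,1) = 34.2438; S(3,2) = 23.1406; S(3,3) = 15.6375
Terminal payoffs V(N, i) = max(K - S_T, 0):
  V(3,0) = 0.000000; V(3,1) = 0.000000; V(3,2) = 5.899411; V(3,3) = 13.402532
Backward induction: V(k, i) = exp(-r*dt) * [p * V(k+1, i) + (1-p) * V(k+1, i+1)]; then take max(V_cont, immediate exercise) for American.
  V(2,0) = exp(-r*dt) * [p*0.000000 + (1-p)*0.000000] = 0.000000; exercise = 0.000000; V(2,0) = max -> 0.000000
  V(2,1) = exp(-r*dt) * [p*0.000000 + (1-p)*5.899411] = 3.044751; exercise = 0.890000; V(2,1) = max -> 3.044751
  V(2,2) = exp(-r*dt) * [p*5.899411 + (1-p)*13.402532] = 9.709262; exercise = 10.017376; V(2,2) = max -> 10.017376
  V(1,0) = exp(-r*dt) * [p*0.000000 + (1-p)*3.044751] = 1.571430; exercise = 0.000000; V(1,0) = max -> 1.571430
  V(1,1) = exp(-r*dt) * [p*3.044751 + (1-p)*10.017376] = 6.611096; exercise = 5.899411; V(1,1) = max -> 6.611096
  V(0,0) = exp(-r*dt) * [p*1.571430 + (1-p)*6.611096] = 4.155784; exercise = 0.890000; V(0,0) = max -> 4.155784


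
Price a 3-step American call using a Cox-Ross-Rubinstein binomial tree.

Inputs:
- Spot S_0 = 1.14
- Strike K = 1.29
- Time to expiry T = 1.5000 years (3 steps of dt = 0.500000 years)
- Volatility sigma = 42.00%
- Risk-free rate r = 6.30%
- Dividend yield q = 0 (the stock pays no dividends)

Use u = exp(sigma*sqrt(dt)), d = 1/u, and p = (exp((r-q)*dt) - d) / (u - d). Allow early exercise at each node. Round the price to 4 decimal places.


dt = T/N = 0.500000
u = exp(sigma*sqrt(dt)) = 1.345795; d = 1/u = 0.743055
p = (exp((r-q)*dt) - d) / (u - d) = 0.479388
Discount per step: exp(-r*dt) = 0.968991
Stock lattice S(k, i) with i counting down-moves:
  k=0: S(0,0) = 1.1400
  k=1: S(1,0) = 1.5342; S(1,1) = 0.8471
  k=2: S(2,0) = 2.0647; S(2,1) = 1.1400; S(2,2) = 0.6294
  k=3: S(3,0) = 2.7787; S(3,1) = 1.5342; S(3,2) = 0.8471; S(3,3) = 0.4677
Terminal payoffs V(N, i) = max(S_T - K, 0):
  V(3,0) = 1.488699; V(3,1) = 0.244206; V(3,2) = 0.000000; V(3,3) = 0.000000
Backward induction: V(k, i) = exp(-r*dt) * [p * V(k+1, i) + (1-p) * V(k+1, i+1)]; then take max(V_cont, immediate exercise) for American.
  V(2,0) = exp(-r*dt) * [p*1.488699 + (1-p)*0.244206] = 0.814729; exercise = 0.774727; V(2,0) = max -> 0.814729
  V(2,1) = exp(-r*dt) * [p*0.244206 + (1-p)*0.000000] = 0.113439; exercise = 0.000000; V(2,1) = max -> 0.113439
  V(2,2) = exp(-r*dt) * [p*0.000000 + (1-p)*0.000000] = 0.000000; exercise = 0.000000; V(2,2) = max -> 0.000000
  V(1,0) = exp(-r*dt) * [p*0.814729 + (1-p)*0.113439] = 0.435686; exercise = 0.244206; V(1,0) = max -> 0.435686
  V(1,1) = exp(-r*dt) * [p*0.113439 + (1-p)*0.000000] = 0.052695; exercise = 0.000000; V(1,1) = max -> 0.052695
  V(0,0) = exp(-r*dt) * [p*0.435686 + (1-p)*0.052695] = 0.228969; exercise = 0.000000; V(0,0) = max -> 0.228969

Answer: Price = V(0,0) = 0.2290


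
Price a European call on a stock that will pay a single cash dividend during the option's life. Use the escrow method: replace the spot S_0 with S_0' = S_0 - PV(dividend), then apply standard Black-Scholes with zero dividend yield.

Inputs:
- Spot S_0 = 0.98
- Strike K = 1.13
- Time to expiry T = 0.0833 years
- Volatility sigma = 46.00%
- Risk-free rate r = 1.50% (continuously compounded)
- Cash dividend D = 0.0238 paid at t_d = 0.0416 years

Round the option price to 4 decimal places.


PV(D) = D * exp(-r * t_d) = 0.0238 * 0.99937619 = 0.02378515
S_0' = S_0 - PV(D) = 0.9800 - 0.02378515 = 0.95621485
d1 = (ln(S_0'/K) + (r + sigma^2/2)*T) / (sigma*sqrt(T)) = -1.18200452
d2 = d1 - sigma*sqrt(T) = -1.31476852
exp(-rT) = 0.99875128
N(d1) = 0.11860195; N(d2) = 0.09429386
C = S_0' * N(d1) - K * exp(-rT) * N(d2) = 0.95621485 * 0.11860195 - 1.1300 * 0.99875128 * 0.09429386 = 0.0070

Answer: Price = 0.0070


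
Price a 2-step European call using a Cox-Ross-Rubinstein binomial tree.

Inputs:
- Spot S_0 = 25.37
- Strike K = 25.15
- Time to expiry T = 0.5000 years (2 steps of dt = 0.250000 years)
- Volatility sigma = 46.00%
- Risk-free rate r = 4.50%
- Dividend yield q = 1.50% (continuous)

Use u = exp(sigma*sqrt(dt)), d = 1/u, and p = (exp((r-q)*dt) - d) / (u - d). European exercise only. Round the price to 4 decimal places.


Answer: Price = V(0,0) = 3.2042

Derivation:
dt = T/N = 0.250000
u = exp(sigma*sqrt(dt)) = 1.258600; d = 1/u = 0.794534
p = (exp((r-q)*dt) - d) / (u - d) = 0.458974
Discount per step: exp(-r*dt) = 0.988813
Stock lattice S(k, i) with i counting down-moves:
  k=0: S(0,0) = 25.3700
  k=1: S(1,0) = 31.9307; S(1,1) = 20.1573
  k=2: S(2,0) = 40.1880; S(2,1) = 25.3700; S(2,2) = 16.0157
Terminal payoffs V(N, i) = max(S_T - K, 0):
  V(2,0) = 15.037957; V(2,1) = 0.220000; V(2,2) = 0.000000
Backward induction: V(k, i) = exp(-r*dt) * [p * V(k+1, i) + (1-p) * V(k+1, i+1)].
  V(1,0) = exp(-r*dt) * [p*15.037957 + (1-p)*0.220000] = 6.942518
  V(1,1) = exp(-r*dt) * [p*0.220000 + (1-p)*0.000000] = 0.099845
  V(0,0) = exp(-r*dt) * [p*6.942518 + (1-p)*0.099845] = 3.204206


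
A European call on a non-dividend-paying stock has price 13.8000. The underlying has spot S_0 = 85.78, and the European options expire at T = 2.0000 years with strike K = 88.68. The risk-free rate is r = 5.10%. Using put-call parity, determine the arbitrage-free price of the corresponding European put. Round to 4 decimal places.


Answer: Put price = 8.1007

Derivation:
Put-call parity: C - P = S_0 * exp(-qT) - K * exp(-rT).
S_0 * exp(-qT) = 85.7800 * 1.00000000 = 85.78000000
K * exp(-rT) = 88.6800 * 0.90302955 = 80.08066064
P = C - S*exp(-qT) + K*exp(-rT)
P = 13.8000 - 85.78000000 + 80.08066064 = 8.1007


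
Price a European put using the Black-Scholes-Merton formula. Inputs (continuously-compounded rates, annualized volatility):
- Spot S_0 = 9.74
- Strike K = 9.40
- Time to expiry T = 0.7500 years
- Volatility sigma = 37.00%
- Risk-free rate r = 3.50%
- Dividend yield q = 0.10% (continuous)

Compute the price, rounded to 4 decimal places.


Answer: Price = 0.9356

Derivation:
d1 = (ln(S/K) + (r - q + 0.5*sigma^2) * T) / (sigma * sqrt(T)) = 0.35068233
d2 = d1 - sigma * sqrt(T) = 0.03025293
exp(-rT) = 0.97409154; exp(-qT) = 0.99925028
P = K * exp(-rT) * N(-d2) - S_0 * exp(-qT) * N(-d1)
N(-d1) = 0.36291334; N(-d2) = 0.48793267
P = 9.4000 * 0.97409154 * 0.48793267 - 9.7400 * 0.99925028 * 0.36291334 = 0.9356


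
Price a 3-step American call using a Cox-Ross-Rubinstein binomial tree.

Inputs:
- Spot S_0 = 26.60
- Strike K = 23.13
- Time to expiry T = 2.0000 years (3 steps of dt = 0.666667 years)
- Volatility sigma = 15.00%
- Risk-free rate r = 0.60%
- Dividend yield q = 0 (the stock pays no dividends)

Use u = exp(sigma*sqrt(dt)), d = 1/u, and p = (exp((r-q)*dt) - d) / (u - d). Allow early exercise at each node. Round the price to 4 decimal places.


Answer: Price = V(0,0) = 4.3787

Derivation:
dt = T/N = 0.666667
u = exp(sigma*sqrt(dt)) = 1.130290; d = 1/u = 0.884728
p = (exp((r-q)*dt) - d) / (u - d) = 0.485741
Discount per step: exp(-r*dt) = 0.996008
Stock lattice S(k, i) with i counting down-moves:
  k=0: S(0,0) = 26.6000
  k=1: S(1,0) = 30.0657; S(1,1) = 23.5338
  k=2: S(2,0) = 33.9830; S(2,1) = 26.6000; S(2,2) = 20.8210
  k=3: S(3,0) = 38.4106; S(3,1) = 30.0657; S(3,2) = 23.5338; S(3,3) = 18.4209
Terminal payoffs V(N, i) = max(S_T - K, 0):
  V(3,0) = 15.280647; V(3,1) = 6.935722; V(3,2) = 0.403777; V(3,3) = 0.000000
Backward induction: V(k, i) = exp(-r*dt) * [p * V(k+1, i) + (1-p) * V(k+1, i+1)]; then take max(V_cont, immediate exercise) for American.
  V(2,0) = exp(-r*dt) * [p*15.280647 + (1-p)*6.935722] = 10.945328; exercise = 10.852993; V(2,0) = max -> 10.945328
  V(2,1) = exp(-r*dt) * [p*6.935722 + (1-p)*0.403777] = 3.562335; exercise = 3.470000; V(2,1) = max -> 3.562335
  V(2,2) = exp(-r*dt) * [p*0.403777 + (1-p)*0.000000] = 0.195348; exercise = 0.000000; V(2,2) = max -> 0.195348
  V(1,0) = exp(-r*dt) * [p*10.945328 + (1-p)*3.562335] = 7.120023; exercise = 6.935722; V(1,0) = max -> 7.120023
  V(1,1) = exp(-r*dt) * [p*3.562335 + (1-p)*0.195348] = 1.823525; exercise = 0.403777; V(1,1) = max -> 1.823525
  V(0,0) = exp(-r*dt) * [p*7.120023 + (1-p)*1.823525] = 4.378703; exercise = 3.470000; V(0,0) = max -> 4.378703


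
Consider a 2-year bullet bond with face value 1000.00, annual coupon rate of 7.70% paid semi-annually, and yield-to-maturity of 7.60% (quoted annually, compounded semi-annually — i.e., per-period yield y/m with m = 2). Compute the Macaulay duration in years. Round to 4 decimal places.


Answer: Macaulay duration = 1.8916 years

Derivation:
Coupon per period c = face * coupon_rate / m = 38.500000
Periods per year m = 2; per-period yield y/m = 0.038000
Number of cashflows N = 4
Cashflows (t years, CF_t, discount factor 1/(1+y/m)^(m*t), PV):
  t = 0.5000: CF_t = 38.500000, DF = 0.963391, PV = 37.090559
  t = 1.0000: CF_t = 38.500000, DF = 0.928122, PV = 35.732716
  t = 1.5000: CF_t = 38.500000, DF = 0.894145, PV = 34.424581
  t = 2.0000: CF_t = 1038.500000, DF = 0.861411, PV = 894.575679
Price P = sum_t PV_t = 1001.823535
Macaulay numerator sum_t t * PV_t:
  t * PV_t at t = 0.5000: 18.545279
  t * PV_t at t = 1.0000: 35.732716
  t * PV_t at t = 1.5000: 51.636872
  t * PV_t at t = 2.0000: 1789.151358
Macaulay duration D = (sum_t t * PV_t) / P = 1895.066225 / 1001.823535 = 1.891617


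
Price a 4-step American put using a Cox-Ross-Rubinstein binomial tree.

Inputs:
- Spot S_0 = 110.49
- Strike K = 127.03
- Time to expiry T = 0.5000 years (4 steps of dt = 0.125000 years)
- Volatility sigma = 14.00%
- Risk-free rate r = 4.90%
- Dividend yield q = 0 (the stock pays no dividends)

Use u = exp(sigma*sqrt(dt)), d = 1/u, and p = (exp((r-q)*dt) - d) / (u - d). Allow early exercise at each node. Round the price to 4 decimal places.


dt = T/N = 0.125000
u = exp(sigma*sqrt(dt)) = 1.050743; d = 1/u = 0.951708
p = (exp((r-q)*dt) - d) / (u - d) = 0.549665
Discount per step: exp(-r*dt) = 0.993894
Stock lattice S(k, i) with i counting down-moves:
  k=0: S(0,0) = 110.4900
  k=1: S(1,0) = 116.0966; S(1,1) = 105.1542
  k=2: S(2,0) = 121.9877; S(2,1) = 110.4900; S(2,2) = 100.0760
  k=3: S(3,0) = 128.1777; S(3,1) = 116.0966; S(3,2) = 105.1542; S(3,3) = 95.2431
  k=4: S(4,0) = 134.6818; S(4,1) = 121.9877; S(4,2) = 110.4900; S(4,3) = 100.0760; S(4,4) = 90.6436
Terminal payoffs V(N, i) = max(K - S_T, 0):
  V(4,0) = 0.000000; V(4,1) = 5.042331; V(4,2) = 16.540000; V(4,3) = 26.953983; V(4,4) = 36.386419
Backward induction: V(k, i) = exp(-r*dt) * [p * V(k+1, i) + (1-p) * V(k+1, i+1)]; then take max(V_cont, immediate exercise) for American.
  V(3,0) = exp(-r*dt) * [p*0.000000 + (1-p)*5.042331] = 2.256875; exercise = 0.000000; V(3,0) = max -> 2.256875
  V(3,1) = exp(-r*dt) * [p*5.042331 + (1-p)*16.540000] = 10.157732; exercise = 10.933413; V(3,1) = max -> 10.933413
  V(3,2) = exp(-r*dt) * [p*16.540000 + (1-p)*26.953983] = 21.100151; exercise = 21.875832; V(3,2) = max -> 21.875832
  V(3,3) = exp(-r*dt) * [p*26.953983 + (1-p)*36.386419] = 31.011217; exercise = 31.786898; V(3,3) = max -> 31.786898
  V(2,0) = exp(-r*dt) * [p*2.256875 + (1-p)*10.933413] = 6.126587; exercise = 5.042331; V(2,0) = max -> 6.126587
  V(2,1) = exp(-r*dt) * [p*10.933413 + (1-p)*21.875832] = 15.764319; exercise = 16.540000; V(2,1) = max -> 16.540000
  V(2,2) = exp(-r*dt) * [p*21.875832 + (1-p)*31.786898] = 26.178302; exercise = 26.953983; V(2,2) = max -> 26.953983
  V(1,0) = exp(-r*dt) * [p*6.126587 + (1-p)*16.540000] = 10.750070; exercise = 10.933413; V(1,0) = max -> 10.933413
  V(1,1) = exp(-r*dt) * [p*16.540000 + (1-p)*26.953983] = 21.100151; exercise = 21.875832; V(1,1) = max -> 21.875832
  V(0,0) = exp(-r*dt) * [p*10.933413 + (1-p)*21.875832] = 15.764319; exercise = 16.540000; V(0,0) = max -> 16.540000

Answer: Price = V(0,0) = 16.5400


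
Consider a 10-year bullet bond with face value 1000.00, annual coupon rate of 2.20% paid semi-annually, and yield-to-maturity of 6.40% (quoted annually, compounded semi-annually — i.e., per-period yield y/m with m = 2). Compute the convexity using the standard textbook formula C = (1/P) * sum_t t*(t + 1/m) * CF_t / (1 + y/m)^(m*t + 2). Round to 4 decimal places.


Coupon per period c = face * coupon_rate / m = 11.000000
Periods per year m = 2; per-period yield y/m = 0.032000
Number of cashflows N = 20
Cashflows (t years, CF_t, discount factor 1/(1+y/m)^(m*t), PV):
  t = 0.5000: CF_t = 11.000000, DF = 0.968992, PV = 10.658915
  t = 1.0000: CF_t = 11.000000, DF = 0.938946, PV = 10.328406
  t = 1.5000: CF_t = 11.000000, DF = 0.909831, PV = 10.008145
  t = 2.0000: CF_t = 11.000000, DF = 0.881620, PV = 9.697815
  t = 2.5000: CF_t = 11.000000, DF = 0.854283, PV = 9.397108
  t = 3.0000: CF_t = 11.000000, DF = 0.827793, PV = 9.105724
  t = 3.5000: CF_t = 11.000000, DF = 0.802125, PV = 8.823376
  t = 4.0000: CF_t = 11.000000, DF = 0.777253, PV = 8.549783
  t = 4.5000: CF_t = 11.000000, DF = 0.753152, PV = 8.284674
  t = 5.0000: CF_t = 11.000000, DF = 0.729799, PV = 8.027785
  t = 5.5000: CF_t = 11.000000, DF = 0.707169, PV = 7.778861
  t = 6.0000: CF_t = 11.000000, DF = 0.685241, PV = 7.537656
  t = 6.5000: CF_t = 11.000000, DF = 0.663994, PV = 7.303930
  t = 7.0000: CF_t = 11.000000, DF = 0.643405, PV = 7.077452
  t = 7.5000: CF_t = 11.000000, DF = 0.623454, PV = 6.857996
  t = 8.0000: CF_t = 11.000000, DF = 0.604122, PV = 6.645345
  t = 8.5000: CF_t = 11.000000, DF = 0.585390, PV = 6.439288
  t = 9.0000: CF_t = 11.000000, DF = 0.567238, PV = 6.239620
  t = 9.5000: CF_t = 11.000000, DF = 0.549649, PV = 6.046143
  t = 10.0000: CF_t = 1011.000000, DF = 0.532606, PV = 538.464665
Price P = sum_t PV_t = 693.272687
Convexity numerator sum_t t*(t + 1/m) * CF_t / (1+y/m)^(m*t + 2):
  t = 0.5000: term = 5.004073
  t = 1.0000: term = 14.546723
  t = 1.5000: term = 28.191323
  t = 2.0000: term = 45.528622
  t = 2.5000: term = 66.175323
  t = 3.0000: term = 89.772725
  t = 3.5000: term = 115.985432
  t = 4.0000: term = 144.500123
  t = 4.5000: term = 175.024374
  t = 5.0000: term = 207.285542
  t = 5.5000: term = 241.029700
  t = 6.0000: term = 276.020622
  t = 6.5000: term = 312.038817
  t = 7.0000: term = 348.880609
  t = 7.5000: term = 386.357264
  t = 8.0000: term = 424.294153
  t = 8.5000: term = 462.529963
  t = 9.0000: term = 500.915942
  t = 9.5000: term = 539.315184
  t = 10.0000: term = 53086.869284
Convexity = (1/P) * sum = 57470.265796 / 693.272687 = 82.897057

Answer: Convexity = 82.8971


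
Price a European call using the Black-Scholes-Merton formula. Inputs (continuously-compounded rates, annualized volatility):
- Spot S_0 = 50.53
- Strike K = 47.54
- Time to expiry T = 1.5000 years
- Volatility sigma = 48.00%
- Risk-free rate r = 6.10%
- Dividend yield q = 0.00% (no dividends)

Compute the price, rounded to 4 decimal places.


d1 = (ln(S/K) + (r - q + 0.5*sigma^2) * T) / (sigma * sqrt(T)) = 0.55333932
d2 = d1 - sigma * sqrt(T) = -0.03453822
exp(-rT) = 0.91256132; exp(-qT) = 1.00000000
C = S_0 * exp(-qT) * N(d1) - K * exp(-rT) * N(d2)
N(d1) = 0.70998446; N(d2) = 0.48622398
C = 50.5300 * 1.00000000 * 0.70998446 - 47.5400 * 0.91256132 * 0.48622398 = 14.7816

Answer: Price = 14.7816


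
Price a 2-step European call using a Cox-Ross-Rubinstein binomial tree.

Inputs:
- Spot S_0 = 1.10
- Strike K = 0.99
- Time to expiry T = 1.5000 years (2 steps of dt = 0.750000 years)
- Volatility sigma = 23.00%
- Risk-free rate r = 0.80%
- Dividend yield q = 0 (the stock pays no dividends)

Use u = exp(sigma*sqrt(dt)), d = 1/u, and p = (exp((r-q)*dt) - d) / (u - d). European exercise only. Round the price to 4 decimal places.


Answer: Price = V(0,0) = 0.1928

Derivation:
dt = T/N = 0.750000
u = exp(sigma*sqrt(dt)) = 1.220409; d = 1/u = 0.819398
p = (exp((r-q)*dt) - d) / (u - d) = 0.465375
Discount per step: exp(-r*dt) = 0.994018
Stock lattice S(k, i) with i counting down-moves:
  k=0: S(0,0) = 1.1000
  k=1: S(1,0) = 1.3424; S(1,1) = 0.9013
  k=2: S(2,0) = 1.6383; S(2,1) = 1.1000; S(2,2) = 0.7386
Terminal payoffs V(N, i) = max(S_T - K, 0):
  V(2,0) = 0.648337; V(2,1) = 0.110000; V(2,2) = 0.000000
Backward induction: V(k, i) = exp(-r*dt) * [p * V(k+1, i) + (1-p) * V(k+1, i+1)].
  V(1,0) = exp(-r*dt) * [p*0.648337 + (1-p)*0.110000] = 0.358372
  V(1,1) = exp(-r*dt) * [p*0.110000 + (1-p)*0.000000] = 0.050885
  V(0,0) = exp(-r*dt) * [p*0.358372 + (1-p)*0.050885] = 0.192821


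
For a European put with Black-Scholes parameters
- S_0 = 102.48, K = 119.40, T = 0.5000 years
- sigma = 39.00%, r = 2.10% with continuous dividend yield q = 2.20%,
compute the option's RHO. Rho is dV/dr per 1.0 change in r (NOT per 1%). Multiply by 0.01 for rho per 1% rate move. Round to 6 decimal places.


Answer: Rho = -44.667878

Derivation:
d1 = -0.4180507518; d2 = -0.6938223964
phi(d1) = 0.3655611354; exp(-qT) = 0.9890602788; exp(-rT) = 0.9895549326
N(-d2) = 0.7561032023
Rho = -K*T*exp(-rT)*N(-d2) = -119.4000 * 0.5000 * 0.9895549326 * 0.7561032023 = -44.667878


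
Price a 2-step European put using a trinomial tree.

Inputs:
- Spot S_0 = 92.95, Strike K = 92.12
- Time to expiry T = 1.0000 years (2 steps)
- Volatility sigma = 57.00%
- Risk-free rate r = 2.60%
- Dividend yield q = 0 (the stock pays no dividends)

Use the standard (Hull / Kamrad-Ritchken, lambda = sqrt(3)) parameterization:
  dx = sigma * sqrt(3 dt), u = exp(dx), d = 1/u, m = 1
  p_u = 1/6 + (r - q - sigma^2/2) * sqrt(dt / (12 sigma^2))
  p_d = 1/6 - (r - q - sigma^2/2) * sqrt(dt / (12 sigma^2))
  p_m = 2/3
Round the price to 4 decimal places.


dt = T/N = 0.500000; dx = sigma*sqrt(3*dt) = 0.698105
u = exp(dx) = 2.009939; d = 1/u = 0.497527
p_u = 0.117802, p_m = 0.666667, p_d = 0.215531
Discount per step: exp(-r*dt) = 0.987084
Stock lattice S(k, j) with j the centered position index:
  k=0: S(0,+0) = 92.9500
  k=1: S(1,-1) = 46.2452; S(1,+0) = 92.9500; S(1,+1) = 186.8239
  k=2: S(2,-2) = 23.0082; S(2,-1) = 46.2452; S(2,+0) = 92.9500; S(2,+1) = 186.8239; S(2,+2) = 375.5047
Terminal payoffs V(N, j) = max(K - S_T, 0):
  V(2,-2) = 69.111757; V(2,-1) = 45.874825; V(2,+0) = 0.000000; V(2,+1) = 0.000000; V(2,+2) = 0.000000
Backward induction: V(k, j) = exp(-r*dt) * [p_u * V(k+1, j+1) + p_m * V(k+1, j) + p_d * V(k+1, j-1)]
  V(1,-1) = exp(-r*dt) * [p_u*0.000000 + p_m*45.874825 + p_d*69.111757] = 44.891551
  V(1,+0) = exp(-r*dt) * [p_u*0.000000 + p_m*0.000000 + p_d*45.874825] = 9.759747
  V(1,+1) = exp(-r*dt) * [p_u*0.000000 + p_m*0.000000 + p_d*0.000000] = 0.000000
  V(0,+0) = exp(-r*dt) * [p_u*0.000000 + p_m*9.759747 + p_d*44.891551] = 15.973020

Answer: Price = V(0,0) = 15.9730


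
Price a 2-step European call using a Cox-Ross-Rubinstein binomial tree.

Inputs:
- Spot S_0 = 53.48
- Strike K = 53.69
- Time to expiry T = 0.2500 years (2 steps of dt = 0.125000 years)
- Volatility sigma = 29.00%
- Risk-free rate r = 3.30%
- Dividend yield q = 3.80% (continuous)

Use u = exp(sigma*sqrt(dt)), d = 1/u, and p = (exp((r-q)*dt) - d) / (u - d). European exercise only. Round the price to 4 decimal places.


dt = T/N = 0.125000
u = exp(sigma*sqrt(dt)) = 1.107971; d = 1/u = 0.902551
p = (exp((r-q)*dt) - d) / (u - d) = 0.471348
Discount per step: exp(-r*dt) = 0.995883
Stock lattice S(k, i) with i counting down-moves:
  k=0: S(0,0) = 53.4800
  k=1: S(1,0) = 59.2543; S(1,1) = 48.2684
  k=2: S(2,0) = 65.6520; S(2,1) = 53.4800; S(2,2) = 43.5647
Terminal payoffs V(N, i) = max(S_T - K, 0):
  V(2,0) = 11.962043; V(2,1) = 0.000000; V(2,2) = 0.000000
Backward induction: V(k, i) = exp(-r*dt) * [p * V(k+1, i) + (1-p) * V(k+1, i+1)].
  V(1,0) = exp(-r*dt) * [p*11.962043 + (1-p)*0.000000] = 5.615078
  V(1,1) = exp(-r*dt) * [p*0.000000 + (1-p)*0.000000] = 0.000000
  V(0,0) = exp(-r*dt) * [p*5.615078 + (1-p)*0.000000] = 2.635762

Answer: Price = V(0,0) = 2.6358


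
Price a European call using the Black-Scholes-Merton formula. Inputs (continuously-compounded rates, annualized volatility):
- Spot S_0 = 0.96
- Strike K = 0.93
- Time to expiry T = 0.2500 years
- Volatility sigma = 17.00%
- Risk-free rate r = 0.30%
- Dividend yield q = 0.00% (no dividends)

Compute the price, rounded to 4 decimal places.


d1 = (ln(S/K) + (r - q + 0.5*sigma^2) * T) / (sigma * sqrt(T)) = 0.42483763
d2 = d1 - sigma * sqrt(T) = 0.33983763
exp(-rT) = 0.99925028; exp(-qT) = 1.00000000
C = S_0 * exp(-qT) * N(d1) - K * exp(-rT) * N(d2)
N(d1) = 0.66452248; N(d2) = 0.63301059
C = 0.9600 * 1.00000000 * 0.66452248 - 0.9300 * 0.99925028 * 0.63301059 = 0.0497

Answer: Price = 0.0497


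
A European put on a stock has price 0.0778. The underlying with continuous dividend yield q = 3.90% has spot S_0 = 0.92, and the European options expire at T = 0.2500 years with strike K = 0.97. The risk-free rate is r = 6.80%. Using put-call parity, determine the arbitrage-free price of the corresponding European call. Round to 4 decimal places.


Answer: Call price = 0.0352

Derivation:
Put-call parity: C - P = S_0 * exp(-qT) - K * exp(-rT).
S_0 * exp(-qT) = 0.9200 * 0.99029738 = 0.91107359
K * exp(-rT) = 0.9700 * 0.98314368 = 0.95364937
C = P + S*exp(-qT) - K*exp(-rT)
C = 0.0778 + 0.91107359 - 0.95364937 = 0.0352


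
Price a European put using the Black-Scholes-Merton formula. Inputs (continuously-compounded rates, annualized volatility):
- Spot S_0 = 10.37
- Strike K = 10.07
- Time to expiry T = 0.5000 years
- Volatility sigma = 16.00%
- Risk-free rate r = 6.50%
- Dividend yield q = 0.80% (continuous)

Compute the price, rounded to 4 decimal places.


d1 = (ln(S/K) + (r - q + 0.5*sigma^2) * T) / (sigma * sqrt(T)) = 0.56795096
d2 = d1 - sigma * sqrt(T) = 0.45481387
exp(-rT) = 0.96802245; exp(-qT) = 0.99600799
P = K * exp(-rT) * N(-d2) - S_0 * exp(-qT) * N(-d1)
N(-d1) = 0.28503414; N(-d2) = 0.32462158
P = 10.0700 * 0.96802245 * 0.32462158 - 10.3700 * 0.99600799 * 0.28503414 = 0.2204

Answer: Price = 0.2204


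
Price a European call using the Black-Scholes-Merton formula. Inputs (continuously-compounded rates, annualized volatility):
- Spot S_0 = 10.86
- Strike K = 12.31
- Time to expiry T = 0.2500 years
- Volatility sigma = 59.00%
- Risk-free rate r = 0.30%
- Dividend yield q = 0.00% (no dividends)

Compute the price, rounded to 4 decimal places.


Answer: Price = 0.7558

Derivation:
d1 = (ln(S/K) + (r - q + 0.5*sigma^2) * T) / (sigma * sqrt(T)) = -0.27479026
d2 = d1 - sigma * sqrt(T) = -0.56979026
exp(-rT) = 0.99925028; exp(-qT) = 1.00000000
C = S_0 * exp(-qT) * N(d1) - K * exp(-rT) * N(d2)
N(d1) = 0.39173869; N(d2) = 0.28440998
C = 10.8600 * 1.00000000 * 0.39173869 - 12.3100 * 0.99925028 * 0.28440998 = 0.7558


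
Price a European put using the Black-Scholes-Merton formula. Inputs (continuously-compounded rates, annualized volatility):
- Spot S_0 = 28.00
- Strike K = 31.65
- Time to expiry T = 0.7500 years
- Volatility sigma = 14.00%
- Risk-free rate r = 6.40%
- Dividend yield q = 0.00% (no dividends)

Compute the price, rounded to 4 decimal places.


d1 = (ln(S/K) + (r - q + 0.5*sigma^2) * T) / (sigma * sqrt(T)) = -0.55412131
d2 = d1 - sigma * sqrt(T) = -0.67536487
exp(-rT) = 0.95313379; exp(-qT) = 1.00000000
P = K * exp(-rT) * N(-d2) - S_0 * exp(-qT) * N(-d1)
N(-d1) = 0.71025209; N(-d2) = 0.75027801
P = 31.6500 * 0.95313379 * 0.75027801 - 28.0000 * 1.00000000 * 0.71025209 = 2.7463

Answer: Price = 2.7463


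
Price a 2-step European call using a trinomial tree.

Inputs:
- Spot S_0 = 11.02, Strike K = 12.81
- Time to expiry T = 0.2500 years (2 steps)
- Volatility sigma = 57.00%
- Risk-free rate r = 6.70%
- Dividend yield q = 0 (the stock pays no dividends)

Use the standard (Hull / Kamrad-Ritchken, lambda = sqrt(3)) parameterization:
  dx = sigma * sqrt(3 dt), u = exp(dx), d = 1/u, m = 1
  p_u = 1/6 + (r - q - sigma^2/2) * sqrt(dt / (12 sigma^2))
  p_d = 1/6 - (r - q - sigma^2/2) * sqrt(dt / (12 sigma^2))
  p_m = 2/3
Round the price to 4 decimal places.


dt = T/N = 0.125000; dx = sigma*sqrt(3*dt) = 0.349052
u = exp(dx) = 1.417723; d = 1/u = 0.705356
p_u = 0.149576, p_m = 0.666667, p_d = 0.183758
Discount per step: exp(-r*dt) = 0.991660
Stock lattice S(k, j) with j the centered position index:
  k=0: S(0,+0) = 11.0200
  k=1: S(1,-1) = 7.7730; S(1,+0) = 11.0200; S(1,+1) = 15.6233
  k=2: S(2,-2) = 5.4828; S(2,-1) = 7.7730; S(2,+0) = 11.0200; S(2,+1) = 15.6233; S(2,+2) = 22.1495
Terminal payoffs V(N, j) = max(S_T - K, 0):
  V(2,-2) = 0.000000; V(2,-1) = 0.000000; V(2,+0) = 0.000000; V(2,+1) = 2.813311; V(2,+2) = 9.339532
Backward induction: V(k, j) = exp(-r*dt) * [p_u * V(k+1, j+1) + p_m * V(k+1, j) + p_d * V(k+1, j-1)]
  V(1,-1) = exp(-r*dt) * [p_u*0.000000 + p_m*0.000000 + p_d*0.000000] = 0.000000
  V(1,+0) = exp(-r*dt) * [p_u*2.813311 + p_m*0.000000 + p_d*0.000000] = 0.417294
  V(1,+1) = exp(-r*dt) * [p_u*9.339532 + p_m*2.813311 + p_d*0.000000] = 3.245215
  V(0,+0) = exp(-r*dt) * [p_u*3.245215 + p_m*0.417294 + p_d*0.000000] = 0.757233

Answer: Price = V(0,0) = 0.7572


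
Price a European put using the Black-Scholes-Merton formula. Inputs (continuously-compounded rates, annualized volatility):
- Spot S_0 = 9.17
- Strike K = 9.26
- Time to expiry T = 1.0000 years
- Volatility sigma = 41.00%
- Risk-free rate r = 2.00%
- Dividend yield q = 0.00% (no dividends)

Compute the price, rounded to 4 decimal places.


Answer: Price = 1.4357

Derivation:
d1 = (ln(S/K) + (r - q + 0.5*sigma^2) * T) / (sigma * sqrt(T)) = 0.22995912
d2 = d1 - sigma * sqrt(T) = -0.18004088
exp(-rT) = 0.98019867; exp(-qT) = 1.00000000
P = K * exp(-rT) * N(-d2) - S_0 * exp(-qT) * N(-d1)
N(-d1) = 0.40906177; N(-d2) = 0.57143976
P = 9.2600 * 0.98019867 * 0.57143976 - 9.1700 * 1.00000000 * 0.40906177 = 1.4357


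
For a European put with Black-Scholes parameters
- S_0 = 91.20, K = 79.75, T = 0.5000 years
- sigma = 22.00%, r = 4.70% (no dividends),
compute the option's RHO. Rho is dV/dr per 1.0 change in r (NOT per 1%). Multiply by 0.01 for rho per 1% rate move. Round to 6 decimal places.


d1 = 1.0912467532; d2 = 0.9356832614
phi(d1) = 0.2199514868; exp(-qT) = 1.0000000000; exp(-rT) = 0.9767739747
N(-d2) = 0.1747181457
Rho = -K*T*exp(-rT)*N(-d2) = -79.7500 * 0.5000 * 0.9767739747 * 0.1747181457 = -6.805073

Answer: Rho = -6.805073


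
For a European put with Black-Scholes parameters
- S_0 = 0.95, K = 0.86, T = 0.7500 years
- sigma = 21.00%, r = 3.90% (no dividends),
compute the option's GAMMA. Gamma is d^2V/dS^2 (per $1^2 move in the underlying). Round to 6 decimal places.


d1 = 0.7990368011; d2 = 0.6171714663
phi(d1) = 0.2899147288; exp(-qT) = 1.0000000000; exp(-rT) = 0.9711736407
Gamma = exp(-qT) * phi(d1) / (S * sigma * sqrt(T)) = 1.0000000000 * 0.2899147288 / (0.9500 * 0.2100 * 0.8660254038) = 1.678019

Answer: Gamma = 1.678019


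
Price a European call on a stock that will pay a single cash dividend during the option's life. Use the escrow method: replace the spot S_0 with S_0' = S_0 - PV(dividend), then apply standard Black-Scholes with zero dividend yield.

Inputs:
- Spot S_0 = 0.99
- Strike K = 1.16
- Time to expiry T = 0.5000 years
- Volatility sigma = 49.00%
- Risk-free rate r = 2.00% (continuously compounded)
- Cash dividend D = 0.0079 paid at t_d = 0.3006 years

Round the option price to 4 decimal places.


PV(D) = D * exp(-r * t_d) = 0.0079 * 0.99400604 = 0.00785265
S_0' = S_0 - PV(D) = 0.9900 - 0.00785265 = 0.98214735
d1 = (ln(S_0'/K) + (r + sigma^2/2)*T) / (sigma*sqrt(T)) = -0.27825066
d2 = d1 - sigma*sqrt(T) = -0.62473298
exp(-rT) = 0.99004983
N(d1) = 0.39040998; N(d2) = 0.26607316
C = S_0' * N(d1) - K * exp(-rT) * N(d2) = 0.98214735 * 0.39040998 - 1.1600 * 0.99004983 * 0.26607316 = 0.0779

Answer: Price = 0.0779


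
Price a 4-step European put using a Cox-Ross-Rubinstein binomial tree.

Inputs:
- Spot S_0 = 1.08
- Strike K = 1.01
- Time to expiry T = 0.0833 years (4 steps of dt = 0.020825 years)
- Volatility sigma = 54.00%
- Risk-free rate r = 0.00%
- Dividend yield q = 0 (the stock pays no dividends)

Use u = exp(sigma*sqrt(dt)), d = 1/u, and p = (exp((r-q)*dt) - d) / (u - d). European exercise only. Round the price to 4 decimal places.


dt = T/N = 0.020825
u = exp(sigma*sqrt(dt)) = 1.081043; d = 1/u = 0.925032
p = (exp((r-q)*dt) - d) / (u - d) = 0.480528
Discount per step: exp(-r*dt) = 1.000000
Stock lattice S(k, i) with i counting down-moves:
  k=0: S(0,0) = 1.0800
  k=1: S(1,0) = 1.1675; S(1,1) = 0.9990
  k=2: S(2,0) = 1.2621; S(2,1) = 1.0800; S(2,2) = 0.9241
  k=3: S(3,0) = 1.3644; S(3,1) = 1.1675; S(3,2) = 0.9990; S(3,3) = 0.8549
  k=4: S(4,0) = 1.4750; S(4,1) = 1.2621; S(4,2) = 1.0800; S(4,3) = 0.9241; S(4,4) = 0.7908
Terminal payoffs V(N, i) = max(K - S_T, 0):
  V(4,0) = 0.000000; V(4,1) = 0.000000; V(4,2) = 0.000000; V(4,3) = 0.085861; V(4,4) = 0.219228
Backward induction: V(k, i) = exp(-r*dt) * [p * V(k+1, i) + (1-p) * V(k+1, i+1)].
  V(3,0) = exp(-r*dt) * [p*0.000000 + (1-p)*0.000000] = 0.000000
  V(3,1) = exp(-r*dt) * [p*0.000000 + (1-p)*0.000000] = 0.000000
  V(3,2) = exp(-r*dt) * [p*0.000000 + (1-p)*0.085861] = 0.044602
  V(3,3) = exp(-r*dt) * [p*0.085861 + (1-p)*0.219228] = 0.155141
  V(2,0) = exp(-r*dt) * [p*0.000000 + (1-p)*0.000000] = 0.000000
  V(2,1) = exp(-r*dt) * [p*0.000000 + (1-p)*0.044602] = 0.023170
  V(2,2) = exp(-r*dt) * [p*0.044602 + (1-p)*0.155141] = 0.102024
  V(1,0) = exp(-r*dt) * [p*0.000000 + (1-p)*0.023170] = 0.012036
  V(1,1) = exp(-r*dt) * [p*0.023170 + (1-p)*0.102024] = 0.064132
  V(0,0) = exp(-r*dt) * [p*0.012036 + (1-p)*0.064132] = 0.039099

Answer: Price = V(0,0) = 0.0391


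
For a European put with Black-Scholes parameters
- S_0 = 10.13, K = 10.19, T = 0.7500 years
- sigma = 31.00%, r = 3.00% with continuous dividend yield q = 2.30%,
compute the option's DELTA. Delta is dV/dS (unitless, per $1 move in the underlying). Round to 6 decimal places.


Answer: Delta = -0.439920

Derivation:
d1 = 0.1317921968; d2 = -0.1366756784
phi(d1) = 0.3954926307; exp(-qT) = 0.9828979294; exp(-rT) = 0.9777512372
N(-d1) = 0.4475743294
Delta = -exp(-qT) * N(-d1) = -0.9828979294 * 0.4475743294 = -0.439920


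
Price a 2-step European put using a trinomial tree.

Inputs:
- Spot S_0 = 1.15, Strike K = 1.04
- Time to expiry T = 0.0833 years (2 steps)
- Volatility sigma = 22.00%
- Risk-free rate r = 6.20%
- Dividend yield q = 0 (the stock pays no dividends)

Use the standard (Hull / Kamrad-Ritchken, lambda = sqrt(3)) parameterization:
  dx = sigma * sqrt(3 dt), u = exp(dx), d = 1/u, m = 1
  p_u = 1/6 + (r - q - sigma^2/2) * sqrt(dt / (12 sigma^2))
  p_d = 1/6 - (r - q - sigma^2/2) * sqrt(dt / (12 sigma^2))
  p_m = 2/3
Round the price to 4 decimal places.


Answer: Price = V(0,0) = 0.0014

Derivation:
dt = T/N = 0.041650; dx = sigma*sqrt(3*dt) = 0.077766
u = exp(dx) = 1.080870; d = 1/u = 0.925181
p_u = 0.176789, p_m = 0.666667, p_d = 0.156544
Discount per step: exp(-r*dt) = 0.997421
Stock lattice S(k, j) with j the centered position index:
  k=0: S(0,+0) = 1.1500
  k=1: S(1,-1) = 1.0640; S(1,+0) = 1.1500; S(1,+1) = 1.2430
  k=2: S(2,-2) = 0.9844; S(2,-1) = 1.0640; S(2,+0) = 1.1500; S(2,+1) = 1.2430; S(2,+2) = 1.3435
Terminal payoffs V(N, j) = max(K - S_T, 0):
  V(2,-2) = 0.055647; V(2,-1) = 0.000000; V(2,+0) = 0.000000; V(2,+1) = 0.000000; V(2,+2) = 0.000000
Backward induction: V(k, j) = exp(-r*dt) * [p_u * V(k+1, j+1) + p_m * V(k+1, j) + p_d * V(k+1, j-1)]
  V(1,-1) = exp(-r*dt) * [p_u*0.000000 + p_m*0.000000 + p_d*0.055647] = 0.008689
  V(1,+0) = exp(-r*dt) * [p_u*0.000000 + p_m*0.000000 + p_d*0.000000] = 0.000000
  V(1,+1) = exp(-r*dt) * [p_u*0.000000 + p_m*0.000000 + p_d*0.000000] = 0.000000
  V(0,+0) = exp(-r*dt) * [p_u*0.000000 + p_m*0.000000 + p_d*0.008689] = 0.001357


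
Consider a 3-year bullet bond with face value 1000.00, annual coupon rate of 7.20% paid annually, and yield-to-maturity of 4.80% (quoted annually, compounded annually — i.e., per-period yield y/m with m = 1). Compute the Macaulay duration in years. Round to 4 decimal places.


Answer: Macaulay duration = 2.8095 years

Derivation:
Coupon per period c = face * coupon_rate / m = 72.000000
Periods per year m = 1; per-period yield y/m = 0.048000
Number of cashflows N = 3
Cashflows (t years, CF_t, discount factor 1/(1+y/m)^(m*t), PV):
  t = 1.0000: CF_t = 72.000000, DF = 0.954198, PV = 68.702290
  t = 2.0000: CF_t = 72.000000, DF = 0.910495, PV = 65.555620
  t = 3.0000: CF_t = 1072.000000, DF = 0.868793, PV = 931.345751
Price P = sum_t PV_t = 1065.603661
Macaulay numerator sum_t t * PV_t:
  t * PV_t at t = 1.0000: 68.702290
  t * PV_t at t = 2.0000: 131.111241
  t * PV_t at t = 3.0000: 2794.037252
Macaulay duration D = (sum_t t * PV_t) / P = 2993.850783 / 1065.603661 = 2.809535


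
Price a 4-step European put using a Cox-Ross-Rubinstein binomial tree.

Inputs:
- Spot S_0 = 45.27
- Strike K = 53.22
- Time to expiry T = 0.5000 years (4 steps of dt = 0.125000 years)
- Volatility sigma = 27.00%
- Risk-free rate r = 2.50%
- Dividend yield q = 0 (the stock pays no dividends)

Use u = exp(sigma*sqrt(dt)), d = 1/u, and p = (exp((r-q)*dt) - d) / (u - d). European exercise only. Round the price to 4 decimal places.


dt = T/N = 0.125000
u = exp(sigma*sqrt(dt)) = 1.100164; d = 1/u = 0.908955
p = (exp((r-q)*dt) - d) / (u - d) = 0.492522
Discount per step: exp(-r*dt) = 0.996880
Stock lattice S(k, i) with i counting down-moves:
  k=0: S(0,0) = 45.2700
  k=1: S(1,0) = 49.8044; S(1,1) = 41.1484
  k=2: S(2,0) = 54.7931; S(2,1) = 45.2700; S(2,2) = 37.4021
  k=3: S(3,0) = 60.2814; S(3,1) = 49.8044; S(3,2) = 41.1484; S(3,3) = 33.9968
  k=4: S(4,0) = 66.3194; S(4,1) = 54.7931; S(4,2) = 45.2700; S(4,3) = 37.4021; S(4,4) = 30.9016
Terminal payoffs V(N, i) = max(K - S_T, 0):
  V(4,0) = 0.000000; V(4,1) = 0.000000; V(4,2) = 7.950000; V(4,3) = 15.817942; V(4,4) = 22.318433
Backward induction: V(k, i) = exp(-r*dt) * [p * V(k+1, i) + (1-p) * V(k+1, i+1)].
  V(3,0) = exp(-r*dt) * [p*0.000000 + (1-p)*0.000000] = 0.000000
  V(3,1) = exp(-r*dt) * [p*0.000000 + (1-p)*7.950000] = 4.021861
  V(3,2) = exp(-r*dt) * [p*7.950000 + (1-p)*15.817942] = 11.905543
  V(3,3) = exp(-r*dt) * [p*15.817942 + (1-p)*22.318433] = 19.057150
  V(2,0) = exp(-r*dt) * [p*0.000000 + (1-p)*4.021861] = 2.034637
  V(2,1) = exp(-r*dt) * [p*4.021861 + (1-p)*11.905543] = 7.997623
  V(2,2) = exp(-r*dt) * [p*11.905543 + (1-p)*19.057150] = 15.486354
  V(1,0) = exp(-r*dt) * [p*2.034637 + (1-p)*7.997623] = 5.044930
  V(1,1) = exp(-r*dt) * [p*7.997623 + (1-p)*15.486354] = 11.761177
  V(0,0) = exp(-r*dt) * [p*5.044930 + (1-p)*11.761177] = 8.426901

Answer: Price = V(0,0) = 8.4269
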